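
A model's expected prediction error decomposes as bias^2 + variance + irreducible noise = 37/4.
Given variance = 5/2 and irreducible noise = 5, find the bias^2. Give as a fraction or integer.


Total error = bias^2 + variance + irreducible noise. So bias^2 = 37/4 - 5/2 - 5 = 7/4.

7/4


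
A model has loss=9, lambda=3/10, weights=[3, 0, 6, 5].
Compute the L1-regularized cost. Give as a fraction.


L1 norm = sum(|w|) = 14. J = 9 + 3/10 * 14 = 66/5.

66/5


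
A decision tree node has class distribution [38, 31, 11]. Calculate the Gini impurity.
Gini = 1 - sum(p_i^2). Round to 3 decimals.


Total = 80. Proportions: 38/80, 31/80, 11/80. sum(p_i^2) = 0.3947. Gini = 1 - 0.3947 = 0.6053, which rounds to 0.605.

0.605


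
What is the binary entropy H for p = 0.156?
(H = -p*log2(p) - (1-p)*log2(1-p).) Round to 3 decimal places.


H = -0.156*log2(0.156) - 0.844*log2(0.844) = 0.625.

0.625


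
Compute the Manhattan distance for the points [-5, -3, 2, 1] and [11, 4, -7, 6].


d = sum of absolute differences: |-5-11|=16 + |-3-4|=7 + |2--7|=9 + |1-6|=5 = 37.

37


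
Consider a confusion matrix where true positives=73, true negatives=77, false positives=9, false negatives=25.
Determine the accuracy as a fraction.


Accuracy = (TP + TN) / (TP + TN + FP + FN) = (73 + 77) / 184 = 75/92.

75/92


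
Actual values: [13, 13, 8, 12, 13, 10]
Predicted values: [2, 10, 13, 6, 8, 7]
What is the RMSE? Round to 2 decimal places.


MSE = 37.5000. RMSE = sqrt(37.5000) = 6.12.

6.12


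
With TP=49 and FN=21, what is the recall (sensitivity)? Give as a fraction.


Recall = TP / (TP + FN) = 49 / 70 = 7/10.

7/10


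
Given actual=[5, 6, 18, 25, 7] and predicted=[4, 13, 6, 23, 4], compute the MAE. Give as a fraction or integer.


MAE = (1/5) * (|5-4|=1 + |6-13|=7 + |18-6|=12 + |25-23|=2 + |7-4|=3). Sum = 25. MAE = 5.

5


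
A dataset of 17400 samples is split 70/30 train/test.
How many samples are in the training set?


Test set = 17400 * 30% = 5220. Training set = 17400 - 5220 = 12180.

12180


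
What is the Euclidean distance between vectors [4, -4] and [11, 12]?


d = sqrt(sum of squared differences). (4-11)^2=49, (-4-12)^2=256. Sum = 305.

sqrt(305)


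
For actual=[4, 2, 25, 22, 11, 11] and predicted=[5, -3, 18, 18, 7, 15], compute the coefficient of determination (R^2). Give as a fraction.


Mean(y) = 25/2. SS_res = 123. SS_tot = 867/2. R^2 = 1 - 123/(867/2) = 207/289.

207/289


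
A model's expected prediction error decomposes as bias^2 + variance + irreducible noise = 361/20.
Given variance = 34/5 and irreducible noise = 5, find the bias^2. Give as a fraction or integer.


Total error = bias^2 + variance + irreducible noise. So bias^2 = 361/20 - 34/5 - 5 = 25/4.

25/4


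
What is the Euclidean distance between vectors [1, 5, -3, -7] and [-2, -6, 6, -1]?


d = sqrt(sum of squared differences). (1--2)^2=9, (5--6)^2=121, (-3-6)^2=81, (-7--1)^2=36. Sum = 247.

sqrt(247)


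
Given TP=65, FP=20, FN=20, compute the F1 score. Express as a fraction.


Precision = 65/85 = 13/17. Recall = 65/85 = 13/17. F1 = 2*P*R/(P+R) = 13/17.

13/17


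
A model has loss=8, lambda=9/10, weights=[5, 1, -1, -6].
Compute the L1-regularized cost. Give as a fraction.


L1 norm = sum(|w|) = 13. J = 8 + 9/10 * 13 = 197/10.

197/10


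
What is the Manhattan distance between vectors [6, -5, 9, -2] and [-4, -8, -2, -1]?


d = sum of absolute differences: |6--4|=10 + |-5--8|=3 + |9--2|=11 + |-2--1|=1 = 25.

25


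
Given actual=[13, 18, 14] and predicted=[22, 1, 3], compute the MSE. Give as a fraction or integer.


MSE = (1/3) * ((13-22)^2=81 + (18-1)^2=289 + (14-3)^2=121). Sum = 491. MSE = 491/3.

491/3


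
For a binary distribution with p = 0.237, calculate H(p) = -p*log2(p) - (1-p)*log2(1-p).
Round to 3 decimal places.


H = -0.237*log2(0.237) - 0.763*log2(0.763) = 0.790.

0.790


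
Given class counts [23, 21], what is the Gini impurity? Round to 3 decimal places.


Total = 44. Proportions: 23/44, 21/44. sum(p_i^2) = 0.5010. Gini = 1 - 0.5010 = 0.4990, which rounds to 0.499.

0.499


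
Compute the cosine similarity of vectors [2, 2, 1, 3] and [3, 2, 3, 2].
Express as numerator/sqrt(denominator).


dot = 19. |a|^2 = 18, |b|^2 = 26. cos = 19/sqrt(468).

19/sqrt(468)


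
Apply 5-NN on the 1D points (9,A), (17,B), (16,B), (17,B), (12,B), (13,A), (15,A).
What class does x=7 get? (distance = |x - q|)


Distances: |9-7|=2, |17-7|=10, |16-7|=9, |17-7|=10, |12-7|=5, |13-7|=6, |15-7|=8. 5 nearest: (9,A), (12,B), (13,A), (15,A), (16,B). Counts: {'A': 3, 'B': 2}. Majority class: A.

A


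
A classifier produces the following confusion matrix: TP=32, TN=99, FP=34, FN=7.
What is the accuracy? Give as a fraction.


Accuracy = (TP + TN) / (TP + TN + FP + FN) = (32 + 99) / 172 = 131/172.

131/172


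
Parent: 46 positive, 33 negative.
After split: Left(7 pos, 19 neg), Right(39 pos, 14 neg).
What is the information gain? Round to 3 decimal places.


H(parent) = 0.9804. H(left) = 0.8404, H(right) = 0.8329. Weighted = (26/79)*0.8404 + (53/79)*0.8329 = 0.8354. IG = 0.9804 - 0.8354 = 0.1450, which rounds to 0.145.

0.145


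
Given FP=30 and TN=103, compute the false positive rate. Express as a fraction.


FPR = FP / (FP + TN) = 30 / 133 = 30/133.

30/133


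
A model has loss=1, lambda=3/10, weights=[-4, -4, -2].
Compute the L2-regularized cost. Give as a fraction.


L2 sq norm = sum(w^2) = 36. J = 1 + 3/10 * 36 = 59/5.

59/5


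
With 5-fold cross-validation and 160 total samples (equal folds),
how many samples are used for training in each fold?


Each validation fold has 160/5 = 32 samples. Training set = 160 - 32 = 128.

128


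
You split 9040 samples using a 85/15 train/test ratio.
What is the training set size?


Test set = 9040 * 15% = 1356. Training set = 9040 - 1356 = 7684.

7684


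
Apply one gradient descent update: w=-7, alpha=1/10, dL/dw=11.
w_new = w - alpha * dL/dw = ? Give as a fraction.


w_new = -7 - 1/10 * 11 = -7 - 11/10 = -81/10.

-81/10


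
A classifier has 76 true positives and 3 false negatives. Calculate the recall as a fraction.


Recall = TP / (TP + FN) = 76 / 79 = 76/79.

76/79


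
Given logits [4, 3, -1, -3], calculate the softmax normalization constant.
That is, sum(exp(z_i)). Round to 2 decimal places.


Denom = e^4=54.5982 + e^3=20.0855 + e^-1=0.3679 + e^-3=0.0498. Sum = 75.1014, which rounds to 75.10.

75.10


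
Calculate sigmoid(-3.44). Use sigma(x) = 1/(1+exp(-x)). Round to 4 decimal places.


sigma(-3.44) = 1/(1+e^(3.44)) = 1/(1+31.186958) = 1/32.186958 = 0.0311.

0.0311


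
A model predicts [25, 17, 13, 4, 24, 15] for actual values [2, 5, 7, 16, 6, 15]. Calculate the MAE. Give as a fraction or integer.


MAE = (1/6) * (|2-25|=23 + |5-17|=12 + |7-13|=6 + |16-4|=12 + |6-24|=18 + |15-15|=0). Sum = 71. MAE = 71/6.

71/6


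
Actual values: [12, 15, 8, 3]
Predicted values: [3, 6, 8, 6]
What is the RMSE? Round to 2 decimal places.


MSE = 42.7500. RMSE = sqrt(42.7500) = 6.54.

6.54


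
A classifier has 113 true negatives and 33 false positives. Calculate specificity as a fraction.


Specificity = TN / (TN + FP) = 113 / 146 = 113/146.

113/146


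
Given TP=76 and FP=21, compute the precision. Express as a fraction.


Precision = TP / (TP + FP) = 76 / 97 = 76/97.

76/97


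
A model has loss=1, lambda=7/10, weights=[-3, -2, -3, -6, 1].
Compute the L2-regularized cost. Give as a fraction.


L2 sq norm = sum(w^2) = 59. J = 1 + 7/10 * 59 = 423/10.

423/10


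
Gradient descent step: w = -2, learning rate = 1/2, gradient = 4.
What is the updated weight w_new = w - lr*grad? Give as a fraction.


w_new = -2 - 1/2 * 4 = -2 - 2 = -4.

-4


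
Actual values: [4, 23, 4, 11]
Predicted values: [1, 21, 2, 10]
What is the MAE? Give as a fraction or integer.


MAE = (1/4) * (|4-1|=3 + |23-21|=2 + |4-2|=2 + |11-10|=1). Sum = 8. MAE = 2.

2


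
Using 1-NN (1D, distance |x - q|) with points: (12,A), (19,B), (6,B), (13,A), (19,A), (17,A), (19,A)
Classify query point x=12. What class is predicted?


Distances: |12-12|=0, |19-12|=7, |6-12|=6, |13-12|=1, |19-12|=7, |17-12|=5, |19-12|=7. 1 nearest: (12,A). Counts: {'A': 1}. Majority class: A.

A


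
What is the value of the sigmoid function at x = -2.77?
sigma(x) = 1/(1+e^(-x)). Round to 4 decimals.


sigma(-2.77) = 1/(1+e^(2.77)) = 1/(1+15.958634) = 1/16.958634 = 0.0590.

0.0590


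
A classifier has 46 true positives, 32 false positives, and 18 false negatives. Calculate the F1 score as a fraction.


Precision = 46/78 = 23/39. Recall = 46/64 = 23/32. F1 = 2*P*R/(P+R) = 46/71.

46/71


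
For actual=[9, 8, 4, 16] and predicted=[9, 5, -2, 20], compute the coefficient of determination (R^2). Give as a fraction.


Mean(y) = 37/4. SS_res = 61. SS_tot = 299/4. R^2 = 1 - 61/(299/4) = 55/299.

55/299


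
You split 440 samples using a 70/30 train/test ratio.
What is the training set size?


Test set = 440 * 30% = 132. Training set = 440 - 132 = 308.

308


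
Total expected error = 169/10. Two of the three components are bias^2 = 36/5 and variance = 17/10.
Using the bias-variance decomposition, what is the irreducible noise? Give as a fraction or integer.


Total error = bias^2 + variance + irreducible noise. So irreducible noise = 169/10 - 36/5 - 17/10 = 8.

8


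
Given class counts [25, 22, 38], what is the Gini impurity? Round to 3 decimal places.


Total = 85. Proportions: 25/85, 22/85, 38/85. sum(p_i^2) = 0.3534. Gini = 1 - 0.3534 = 0.6466, which rounds to 0.647.

0.647


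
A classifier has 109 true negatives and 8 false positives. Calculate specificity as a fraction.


Specificity = TN / (TN + FP) = 109 / 117 = 109/117.

109/117


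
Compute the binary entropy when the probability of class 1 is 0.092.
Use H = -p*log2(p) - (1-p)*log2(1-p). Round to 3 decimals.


H = -0.092*log2(0.092) - 0.908*log2(0.908) = 0.443.

0.443


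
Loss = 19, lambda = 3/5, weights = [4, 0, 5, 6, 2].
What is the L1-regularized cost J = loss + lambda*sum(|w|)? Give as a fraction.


L1 norm = sum(|w|) = 17. J = 19 + 3/5 * 17 = 146/5.

146/5


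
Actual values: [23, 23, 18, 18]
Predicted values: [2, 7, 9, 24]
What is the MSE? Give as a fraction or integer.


MSE = (1/4) * ((23-2)^2=441 + (23-7)^2=256 + (18-9)^2=81 + (18-24)^2=36). Sum = 814. MSE = 407/2.

407/2


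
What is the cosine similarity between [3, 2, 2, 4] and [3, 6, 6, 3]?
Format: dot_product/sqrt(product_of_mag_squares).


dot = 45. |a|^2 = 33, |b|^2 = 90. cos = 45/sqrt(2970).

45/sqrt(2970)


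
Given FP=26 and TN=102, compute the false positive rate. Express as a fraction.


FPR = FP / (FP + TN) = 26 / 128 = 13/64.

13/64


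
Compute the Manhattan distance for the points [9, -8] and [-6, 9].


d = sum of absolute differences: |9--6|=15 + |-8-9|=17 = 32.

32


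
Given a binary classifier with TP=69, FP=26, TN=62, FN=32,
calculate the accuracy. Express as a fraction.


Accuracy = (TP + TN) / (TP + TN + FP + FN) = (69 + 62) / 189 = 131/189.

131/189


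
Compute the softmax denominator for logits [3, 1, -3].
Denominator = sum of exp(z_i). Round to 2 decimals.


Denom = e^3=20.0855 + e^1=2.7183 + e^-3=0.0498. Sum = 22.8536, which rounds to 22.85.

22.85


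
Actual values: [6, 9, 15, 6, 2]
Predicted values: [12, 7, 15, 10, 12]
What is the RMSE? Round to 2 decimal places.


MSE = 31.2000. RMSE = sqrt(31.2000) = 5.59.

5.59


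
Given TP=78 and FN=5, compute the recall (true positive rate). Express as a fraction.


Recall = TP / (TP + FN) = 78 / 83 = 78/83.

78/83


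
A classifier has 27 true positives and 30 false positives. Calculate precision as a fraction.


Precision = TP / (TP + FP) = 27 / 57 = 9/19.

9/19


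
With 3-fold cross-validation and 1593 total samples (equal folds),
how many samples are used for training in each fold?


Each validation fold has 1593/3 = 531 samples. Training set = 1593 - 531 = 1062.

1062


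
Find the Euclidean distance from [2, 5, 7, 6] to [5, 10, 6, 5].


d = sqrt(sum of squared differences). (2-5)^2=9, (5-10)^2=25, (7-6)^2=1, (6-5)^2=1. Sum = 36.

6


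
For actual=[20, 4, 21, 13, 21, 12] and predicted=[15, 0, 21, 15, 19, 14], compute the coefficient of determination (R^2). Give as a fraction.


Mean(y) = 91/6. SS_res = 53. SS_tot = 1385/6. R^2 = 1 - 53/(1385/6) = 1067/1385.

1067/1385


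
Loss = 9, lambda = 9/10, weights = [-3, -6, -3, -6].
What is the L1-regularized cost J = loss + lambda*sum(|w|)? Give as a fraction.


L1 norm = sum(|w|) = 18. J = 9 + 9/10 * 18 = 126/5.

126/5


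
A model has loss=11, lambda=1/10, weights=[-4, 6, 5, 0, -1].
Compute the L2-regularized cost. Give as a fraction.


L2 sq norm = sum(w^2) = 78. J = 11 + 1/10 * 78 = 94/5.

94/5


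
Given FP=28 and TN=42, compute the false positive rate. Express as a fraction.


FPR = FP / (FP + TN) = 28 / 70 = 2/5.

2/5


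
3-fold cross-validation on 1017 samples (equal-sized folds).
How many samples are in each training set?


Each validation fold has 1017/3 = 339 samples. Training set = 1017 - 339 = 678.

678


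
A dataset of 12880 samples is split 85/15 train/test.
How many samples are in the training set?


Test set = 12880 * 15% = 1932. Training set = 12880 - 1932 = 10948.

10948


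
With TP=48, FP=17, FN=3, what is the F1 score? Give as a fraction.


Precision = 48/65 = 48/65. Recall = 48/51 = 16/17. F1 = 2*P*R/(P+R) = 24/29.

24/29


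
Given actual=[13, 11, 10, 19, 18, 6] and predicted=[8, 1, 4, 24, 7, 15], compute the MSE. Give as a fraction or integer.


MSE = (1/6) * ((13-8)^2=25 + (11-1)^2=100 + (10-4)^2=36 + (19-24)^2=25 + (18-7)^2=121 + (6-15)^2=81). Sum = 388. MSE = 194/3.

194/3


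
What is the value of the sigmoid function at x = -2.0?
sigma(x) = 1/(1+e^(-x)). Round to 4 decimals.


sigma(-2.0) = 1/(1+e^(2.0)) = 1/(1+7.389056) = 1/8.389056 = 0.1192.

0.1192


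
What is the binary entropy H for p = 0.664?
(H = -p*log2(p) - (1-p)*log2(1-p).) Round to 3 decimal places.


H = -0.664*log2(0.664) - 0.336*log2(0.336) = 0.921.

0.921


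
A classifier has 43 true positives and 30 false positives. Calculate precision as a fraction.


Precision = TP / (TP + FP) = 43 / 73 = 43/73.

43/73


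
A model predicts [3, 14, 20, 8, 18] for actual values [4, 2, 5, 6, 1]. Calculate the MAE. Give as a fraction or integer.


MAE = (1/5) * (|4-3|=1 + |2-14|=12 + |5-20|=15 + |6-8|=2 + |1-18|=17). Sum = 47. MAE = 47/5.

47/5


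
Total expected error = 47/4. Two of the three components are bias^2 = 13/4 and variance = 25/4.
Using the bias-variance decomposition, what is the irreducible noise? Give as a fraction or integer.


Total error = bias^2 + variance + irreducible noise. So irreducible noise = 47/4 - 13/4 - 25/4 = 9/4.

9/4


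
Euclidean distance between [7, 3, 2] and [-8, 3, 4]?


d = sqrt(sum of squared differences). (7--8)^2=225, (3-3)^2=0, (2-4)^2=4. Sum = 229.

sqrt(229)


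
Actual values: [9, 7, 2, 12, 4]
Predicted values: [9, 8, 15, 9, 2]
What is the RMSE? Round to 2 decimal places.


MSE = 36.6000. RMSE = sqrt(36.6000) = 6.05.

6.05


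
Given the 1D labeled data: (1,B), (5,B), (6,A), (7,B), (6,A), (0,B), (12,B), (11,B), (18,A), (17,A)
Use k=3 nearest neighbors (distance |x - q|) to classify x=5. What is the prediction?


Distances: |1-5|=4, |5-5|=0, |6-5|=1, |7-5|=2, |6-5|=1, |0-5|=5, |12-5|=7, |11-5|=6, |18-5|=13, |17-5|=12. 3 nearest: (5,B), (6,A), (6,A). Counts: {'B': 1, 'A': 2}. Majority class: A.

A


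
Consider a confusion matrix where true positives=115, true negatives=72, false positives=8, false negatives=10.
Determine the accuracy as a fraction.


Accuracy = (TP + TN) / (TP + TN + FP + FN) = (115 + 72) / 205 = 187/205.

187/205


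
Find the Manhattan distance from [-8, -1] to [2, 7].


d = sum of absolute differences: |-8-2|=10 + |-1-7|=8 = 18.

18


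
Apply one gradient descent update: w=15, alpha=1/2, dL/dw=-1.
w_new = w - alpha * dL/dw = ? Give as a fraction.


w_new = 15 - 1/2 * -1 = 15 - -1/2 = 31/2.

31/2


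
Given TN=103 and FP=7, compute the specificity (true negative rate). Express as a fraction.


Specificity = TN / (TN + FP) = 103 / 110 = 103/110.

103/110


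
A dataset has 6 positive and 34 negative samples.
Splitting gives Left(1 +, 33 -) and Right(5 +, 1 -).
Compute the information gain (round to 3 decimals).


H(parent) = 0.6098. H(left) = 0.1914, H(right) = 0.6500. Weighted = (34/40)*0.1914 + (6/40)*0.6500 = 0.2602. IG = 0.6098 - 0.2602 = 0.3496, which rounds to 0.350.

0.350


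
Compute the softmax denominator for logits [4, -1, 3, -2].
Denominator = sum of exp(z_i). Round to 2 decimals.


Denom = e^4=54.5982 + e^-1=0.3679 + e^3=20.0855 + e^-2=0.1353. Sum = 75.1869, which rounds to 75.19.

75.19


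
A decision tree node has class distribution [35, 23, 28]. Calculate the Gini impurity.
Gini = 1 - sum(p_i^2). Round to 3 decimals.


Total = 86. Proportions: 35/86, 23/86, 28/86. sum(p_i^2) = 0.3432. Gini = 1 - 0.3432 = 0.6568, which rounds to 0.657.

0.657


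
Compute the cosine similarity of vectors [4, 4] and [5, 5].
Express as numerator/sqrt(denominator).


dot = 40. |a|^2 = 32, |b|^2 = 50. cos = 40/sqrt(1600).

40/sqrt(1600)


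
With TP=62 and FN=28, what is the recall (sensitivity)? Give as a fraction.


Recall = TP / (TP + FN) = 62 / 90 = 31/45.

31/45


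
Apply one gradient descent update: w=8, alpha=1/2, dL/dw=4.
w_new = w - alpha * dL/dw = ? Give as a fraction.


w_new = 8 - 1/2 * 4 = 8 - 2 = 6.

6


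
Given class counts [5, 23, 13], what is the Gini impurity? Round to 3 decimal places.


Total = 41. Proportions: 5/41, 23/41, 13/41. sum(p_i^2) = 0.4301. Gini = 1 - 0.4301 = 0.5699, which rounds to 0.570.

0.570


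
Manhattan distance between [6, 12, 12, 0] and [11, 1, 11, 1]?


d = sum of absolute differences: |6-11|=5 + |12-1|=11 + |12-11|=1 + |0-1|=1 = 18.

18


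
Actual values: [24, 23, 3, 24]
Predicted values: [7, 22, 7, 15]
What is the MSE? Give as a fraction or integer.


MSE = (1/4) * ((24-7)^2=289 + (23-22)^2=1 + (3-7)^2=16 + (24-15)^2=81). Sum = 387. MSE = 387/4.

387/4


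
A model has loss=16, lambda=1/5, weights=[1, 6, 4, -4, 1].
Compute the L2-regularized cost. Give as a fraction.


L2 sq norm = sum(w^2) = 70. J = 16 + 1/5 * 70 = 30.

30


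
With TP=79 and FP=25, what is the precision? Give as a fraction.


Precision = TP / (TP + FP) = 79 / 104 = 79/104.

79/104


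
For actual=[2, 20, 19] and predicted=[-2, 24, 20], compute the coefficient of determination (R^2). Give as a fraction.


Mean(y) = 41/3. SS_res = 33. SS_tot = 614/3. R^2 = 1 - 33/(614/3) = 515/614.

515/614


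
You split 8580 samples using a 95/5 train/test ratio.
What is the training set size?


Test set = 8580 * 5% = 429. Training set = 8580 - 429 = 8151.

8151


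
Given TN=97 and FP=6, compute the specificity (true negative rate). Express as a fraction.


Specificity = TN / (TN + FP) = 97 / 103 = 97/103.

97/103


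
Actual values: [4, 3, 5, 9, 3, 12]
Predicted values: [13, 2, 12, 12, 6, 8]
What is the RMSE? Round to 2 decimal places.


MSE = 27.5000. RMSE = sqrt(27.5000) = 5.24.

5.24


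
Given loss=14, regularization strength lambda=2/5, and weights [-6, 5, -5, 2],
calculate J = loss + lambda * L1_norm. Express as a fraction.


L1 norm = sum(|w|) = 18. J = 14 + 2/5 * 18 = 106/5.

106/5


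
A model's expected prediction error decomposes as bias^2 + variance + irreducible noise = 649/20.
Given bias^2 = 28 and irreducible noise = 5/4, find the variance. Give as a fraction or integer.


Total error = bias^2 + variance + irreducible noise. So variance = 649/20 - 28 - 5/4 = 16/5.

16/5


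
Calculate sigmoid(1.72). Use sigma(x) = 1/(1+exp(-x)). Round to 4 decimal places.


sigma(1.72) = 1/(1+e^(-1.72)) = 1/(1+0.179066) = 1/1.179066 = 0.8481.

0.8481


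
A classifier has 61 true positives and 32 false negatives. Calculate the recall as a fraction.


Recall = TP / (TP + FN) = 61 / 93 = 61/93.

61/93


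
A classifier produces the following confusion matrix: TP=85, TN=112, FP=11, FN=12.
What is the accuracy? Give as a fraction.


Accuracy = (TP + TN) / (TP + TN + FP + FN) = (85 + 112) / 220 = 197/220.

197/220


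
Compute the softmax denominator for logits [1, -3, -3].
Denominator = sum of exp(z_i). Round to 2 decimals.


Denom = e^1=2.7183 + e^-3=0.0498 + e^-3=0.0498. Sum = 2.8179, which rounds to 2.82.

2.82


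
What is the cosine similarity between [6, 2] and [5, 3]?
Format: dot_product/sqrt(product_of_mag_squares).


dot = 36. |a|^2 = 40, |b|^2 = 34. cos = 36/sqrt(1360).

36/sqrt(1360)


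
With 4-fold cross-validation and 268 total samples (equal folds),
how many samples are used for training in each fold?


Each validation fold has 268/4 = 67 samples. Training set = 268 - 67 = 201.

201


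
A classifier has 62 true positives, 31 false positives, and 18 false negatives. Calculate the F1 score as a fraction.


Precision = 62/93 = 2/3. Recall = 62/80 = 31/40. F1 = 2*P*R/(P+R) = 124/173.

124/173


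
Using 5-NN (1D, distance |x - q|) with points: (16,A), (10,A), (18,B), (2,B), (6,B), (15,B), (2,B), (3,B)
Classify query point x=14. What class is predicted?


Distances: |16-14|=2, |10-14|=4, |18-14|=4, |2-14|=12, |6-14|=8, |15-14|=1, |2-14|=12, |3-14|=11. 5 nearest: (15,B), (16,A), (10,A), (18,B), (6,B). Counts: {'B': 3, 'A': 2}. Majority class: B.

B


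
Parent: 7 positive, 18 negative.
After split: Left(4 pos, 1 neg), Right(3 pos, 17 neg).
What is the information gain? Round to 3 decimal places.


H(parent) = 0.8555. H(left) = 0.7219, H(right) = 0.6098. Weighted = (5/25)*0.7219 + (20/25)*0.6098 = 0.6322. IG = 0.8555 - 0.6322 = 0.2233, which rounds to 0.223.

0.223


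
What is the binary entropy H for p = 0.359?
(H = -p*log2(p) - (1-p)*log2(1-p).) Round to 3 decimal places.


H = -0.359*log2(0.359) - 0.641*log2(0.641) = 0.942.

0.942


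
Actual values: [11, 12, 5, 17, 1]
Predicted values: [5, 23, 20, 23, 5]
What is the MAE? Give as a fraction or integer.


MAE = (1/5) * (|11-5|=6 + |12-23|=11 + |5-20|=15 + |17-23|=6 + |1-5|=4). Sum = 42. MAE = 42/5.

42/5


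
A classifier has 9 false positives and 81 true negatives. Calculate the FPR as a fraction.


FPR = FP / (FP + TN) = 9 / 90 = 1/10.

1/10


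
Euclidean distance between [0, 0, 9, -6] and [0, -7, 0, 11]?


d = sqrt(sum of squared differences). (0-0)^2=0, (0--7)^2=49, (9-0)^2=81, (-6-11)^2=289. Sum = 419.

sqrt(419)


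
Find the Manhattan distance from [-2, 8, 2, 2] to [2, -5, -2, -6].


d = sum of absolute differences: |-2-2|=4 + |8--5|=13 + |2--2|=4 + |2--6|=8 = 29.

29


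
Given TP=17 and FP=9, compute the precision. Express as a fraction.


Precision = TP / (TP + FP) = 17 / 26 = 17/26.

17/26


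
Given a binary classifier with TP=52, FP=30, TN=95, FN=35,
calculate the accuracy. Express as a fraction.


Accuracy = (TP + TN) / (TP + TN + FP + FN) = (52 + 95) / 212 = 147/212.

147/212


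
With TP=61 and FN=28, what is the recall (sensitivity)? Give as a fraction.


Recall = TP / (TP + FN) = 61 / 89 = 61/89.

61/89


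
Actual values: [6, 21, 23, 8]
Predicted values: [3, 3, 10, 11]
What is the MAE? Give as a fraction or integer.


MAE = (1/4) * (|6-3|=3 + |21-3|=18 + |23-10|=13 + |8-11|=3). Sum = 37. MAE = 37/4.

37/4


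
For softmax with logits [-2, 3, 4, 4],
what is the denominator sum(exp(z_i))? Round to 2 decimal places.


Denom = e^-2=0.1353 + e^3=20.0855 + e^4=54.5982 + e^4=54.5982. Sum = 129.4172, which rounds to 129.42.

129.42


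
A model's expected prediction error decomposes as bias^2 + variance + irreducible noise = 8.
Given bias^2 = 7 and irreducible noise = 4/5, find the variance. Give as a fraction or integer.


Total error = bias^2 + variance + irreducible noise. So variance = 8 - 7 - 4/5 = 1/5.

1/5


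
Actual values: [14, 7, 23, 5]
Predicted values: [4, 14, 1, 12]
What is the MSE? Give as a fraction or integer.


MSE = (1/4) * ((14-4)^2=100 + (7-14)^2=49 + (23-1)^2=484 + (5-12)^2=49). Sum = 682. MSE = 341/2.

341/2


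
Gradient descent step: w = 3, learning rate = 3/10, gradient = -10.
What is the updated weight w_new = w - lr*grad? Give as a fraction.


w_new = 3 - 3/10 * -10 = 3 - -3 = 6.

6


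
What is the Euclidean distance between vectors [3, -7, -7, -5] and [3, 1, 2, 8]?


d = sqrt(sum of squared differences). (3-3)^2=0, (-7-1)^2=64, (-7-2)^2=81, (-5-8)^2=169. Sum = 314.

sqrt(314)


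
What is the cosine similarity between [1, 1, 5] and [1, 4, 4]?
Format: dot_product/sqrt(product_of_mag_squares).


dot = 25. |a|^2 = 27, |b|^2 = 33. cos = 25/sqrt(891).

25/sqrt(891)


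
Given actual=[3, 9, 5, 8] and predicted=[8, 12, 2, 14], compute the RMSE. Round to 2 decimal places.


MSE = 19.7500. RMSE = sqrt(19.7500) = 4.44.

4.44


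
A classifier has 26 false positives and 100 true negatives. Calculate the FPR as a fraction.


FPR = FP / (FP + TN) = 26 / 126 = 13/63.

13/63


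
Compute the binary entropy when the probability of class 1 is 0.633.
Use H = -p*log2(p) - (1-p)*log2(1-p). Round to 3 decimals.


H = -0.633*log2(0.633) - 0.367*log2(0.367) = 0.948.

0.948


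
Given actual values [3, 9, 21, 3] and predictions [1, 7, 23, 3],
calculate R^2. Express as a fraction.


Mean(y) = 9. SS_res = 12. SS_tot = 216. R^2 = 1 - 12/(216) = 17/18.

17/18


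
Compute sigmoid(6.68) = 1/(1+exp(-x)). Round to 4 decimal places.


sigma(6.68) = 1/(1+e^(-6.68)) = 1/(1+0.001256) = 1/1.001256 = 0.9987.

0.9987


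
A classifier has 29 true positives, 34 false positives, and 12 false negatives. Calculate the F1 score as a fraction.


Precision = 29/63 = 29/63. Recall = 29/41 = 29/41. F1 = 2*P*R/(P+R) = 29/52.

29/52


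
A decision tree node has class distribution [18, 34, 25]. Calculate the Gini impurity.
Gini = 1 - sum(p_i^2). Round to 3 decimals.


Total = 77. Proportions: 18/77, 34/77, 25/77. sum(p_i^2) = 0.3550. Gini = 1 - 0.3550 = 0.6450, which rounds to 0.645.

0.645


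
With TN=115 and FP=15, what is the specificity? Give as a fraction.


Specificity = TN / (TN + FP) = 115 / 130 = 23/26.

23/26


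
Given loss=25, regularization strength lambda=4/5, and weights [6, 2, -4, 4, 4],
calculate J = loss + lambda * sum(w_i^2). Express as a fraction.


L2 sq norm = sum(w^2) = 88. J = 25 + 4/5 * 88 = 477/5.

477/5


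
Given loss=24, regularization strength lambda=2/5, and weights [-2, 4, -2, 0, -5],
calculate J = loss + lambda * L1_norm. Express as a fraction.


L1 norm = sum(|w|) = 13. J = 24 + 2/5 * 13 = 146/5.

146/5


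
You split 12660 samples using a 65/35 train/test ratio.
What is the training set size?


Test set = 12660 * 35% = 4431. Training set = 12660 - 4431 = 8229.

8229


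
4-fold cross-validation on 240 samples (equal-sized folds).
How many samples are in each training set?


Each validation fold has 240/4 = 60 samples. Training set = 240 - 60 = 180.

180


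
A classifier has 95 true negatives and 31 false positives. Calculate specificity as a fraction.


Specificity = TN / (TN + FP) = 95 / 126 = 95/126.

95/126


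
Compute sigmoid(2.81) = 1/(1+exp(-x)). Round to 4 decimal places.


sigma(2.81) = 1/(1+e^(-2.81)) = 1/(1+0.060205) = 1/1.060205 = 0.9432.

0.9432


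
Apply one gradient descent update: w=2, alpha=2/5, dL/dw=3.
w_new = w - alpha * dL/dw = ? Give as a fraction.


w_new = 2 - 2/5 * 3 = 2 - 6/5 = 4/5.

4/5


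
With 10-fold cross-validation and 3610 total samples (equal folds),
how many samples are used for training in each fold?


Each validation fold has 3610/10 = 361 samples. Training set = 3610 - 361 = 3249.

3249


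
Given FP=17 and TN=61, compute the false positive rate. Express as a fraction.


FPR = FP / (FP + TN) = 17 / 78 = 17/78.

17/78


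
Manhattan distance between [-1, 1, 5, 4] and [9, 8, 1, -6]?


d = sum of absolute differences: |-1-9|=10 + |1-8|=7 + |5-1|=4 + |4--6|=10 = 31.

31


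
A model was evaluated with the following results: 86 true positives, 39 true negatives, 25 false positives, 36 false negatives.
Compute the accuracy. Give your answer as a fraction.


Accuracy = (TP + TN) / (TP + TN + FP + FN) = (86 + 39) / 186 = 125/186.

125/186


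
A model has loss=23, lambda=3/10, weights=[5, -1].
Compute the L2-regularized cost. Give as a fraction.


L2 sq norm = sum(w^2) = 26. J = 23 + 3/10 * 26 = 154/5.

154/5


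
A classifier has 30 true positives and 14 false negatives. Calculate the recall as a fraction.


Recall = TP / (TP + FN) = 30 / 44 = 15/22.

15/22


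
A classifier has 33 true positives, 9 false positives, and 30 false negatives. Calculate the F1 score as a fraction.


Precision = 33/42 = 11/14. Recall = 33/63 = 11/21. F1 = 2*P*R/(P+R) = 22/35.

22/35


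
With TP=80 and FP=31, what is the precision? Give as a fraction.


Precision = TP / (TP + FP) = 80 / 111 = 80/111.

80/111


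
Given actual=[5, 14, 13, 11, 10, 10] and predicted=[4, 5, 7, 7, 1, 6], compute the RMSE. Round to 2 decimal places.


MSE = 38.5000. RMSE = sqrt(38.5000) = 6.20.

6.20


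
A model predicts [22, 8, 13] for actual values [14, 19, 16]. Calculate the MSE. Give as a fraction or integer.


MSE = (1/3) * ((14-22)^2=64 + (19-8)^2=121 + (16-13)^2=9). Sum = 194. MSE = 194/3.

194/3


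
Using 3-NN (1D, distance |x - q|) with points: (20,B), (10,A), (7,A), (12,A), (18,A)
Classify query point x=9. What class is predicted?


Distances: |20-9|=11, |10-9|=1, |7-9|=2, |12-9|=3, |18-9|=9. 3 nearest: (10,A), (7,A), (12,A). Counts: {'A': 3}. Majority class: A.

A


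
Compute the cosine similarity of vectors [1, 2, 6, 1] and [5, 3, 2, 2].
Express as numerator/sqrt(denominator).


dot = 25. |a|^2 = 42, |b|^2 = 42. cos = 25/sqrt(1764).

25/sqrt(1764)


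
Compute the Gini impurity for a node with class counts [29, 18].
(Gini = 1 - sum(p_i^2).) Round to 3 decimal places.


Total = 47. Proportions: 29/47, 18/47. sum(p_i^2) = 0.5274. Gini = 1 - 0.5274 = 0.4726, which rounds to 0.473.

0.473


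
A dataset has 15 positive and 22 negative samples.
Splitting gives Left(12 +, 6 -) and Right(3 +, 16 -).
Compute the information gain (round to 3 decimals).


H(parent) = 0.9740. H(left) = 0.9183, H(right) = 0.6292. Weighted = (18/37)*0.9183 + (19/37)*0.6292 = 0.7698. IG = 0.9740 - 0.7698 = 0.2042, which rounds to 0.204.

0.204


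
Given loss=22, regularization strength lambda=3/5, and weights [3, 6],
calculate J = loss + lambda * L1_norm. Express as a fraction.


L1 norm = sum(|w|) = 9. J = 22 + 3/5 * 9 = 137/5.

137/5


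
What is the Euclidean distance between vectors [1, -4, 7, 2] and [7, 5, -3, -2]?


d = sqrt(sum of squared differences). (1-7)^2=36, (-4-5)^2=81, (7--3)^2=100, (2--2)^2=16. Sum = 233.

sqrt(233)


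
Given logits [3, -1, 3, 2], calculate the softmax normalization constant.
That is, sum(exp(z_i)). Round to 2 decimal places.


Denom = e^3=20.0855 + e^-1=0.3679 + e^3=20.0855 + e^2=7.3891. Sum = 47.9280, which rounds to 47.93.

47.93


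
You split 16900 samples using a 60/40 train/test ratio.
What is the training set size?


Test set = 16900 * 40% = 6760. Training set = 16900 - 6760 = 10140.

10140


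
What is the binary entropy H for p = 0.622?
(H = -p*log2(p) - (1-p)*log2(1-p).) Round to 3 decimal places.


H = -0.622*log2(0.622) - 0.378*log2(0.378) = 0.957.

0.957


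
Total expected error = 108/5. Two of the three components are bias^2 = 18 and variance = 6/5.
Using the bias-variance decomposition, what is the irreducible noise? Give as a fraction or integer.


Total error = bias^2 + variance + irreducible noise. So irreducible noise = 108/5 - 18 - 6/5 = 12/5.

12/5


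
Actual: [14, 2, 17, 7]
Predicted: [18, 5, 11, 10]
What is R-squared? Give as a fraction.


Mean(y) = 10. SS_res = 70. SS_tot = 138. R^2 = 1 - 70/(138) = 34/69.

34/69


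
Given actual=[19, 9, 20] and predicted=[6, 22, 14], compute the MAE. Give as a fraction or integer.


MAE = (1/3) * (|19-6|=13 + |9-22|=13 + |20-14|=6). Sum = 32. MAE = 32/3.

32/3


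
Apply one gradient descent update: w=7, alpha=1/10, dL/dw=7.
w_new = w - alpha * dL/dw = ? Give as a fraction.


w_new = 7 - 1/10 * 7 = 7 - 7/10 = 63/10.

63/10


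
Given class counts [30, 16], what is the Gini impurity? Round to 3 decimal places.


Total = 46. Proportions: 30/46, 16/46. sum(p_i^2) = 0.5463. Gini = 1 - 0.5463 = 0.4537, which rounds to 0.454.

0.454


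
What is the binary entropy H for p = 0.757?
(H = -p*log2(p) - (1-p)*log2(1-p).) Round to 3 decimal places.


H = -0.757*log2(0.757) - 0.243*log2(0.243) = 0.800.

0.800


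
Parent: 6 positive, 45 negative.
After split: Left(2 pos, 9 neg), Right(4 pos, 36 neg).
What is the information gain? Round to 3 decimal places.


H(parent) = 0.5226. H(left) = 0.6840, H(right) = 0.4690. Weighted = (11/51)*0.6840 + (40/51)*0.4690 = 0.5154. IG = 0.5226 - 0.5154 = 0.0072, which rounds to 0.007.

0.007


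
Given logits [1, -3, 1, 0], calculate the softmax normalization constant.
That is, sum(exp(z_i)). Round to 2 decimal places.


Denom = e^1=2.7183 + e^-3=0.0498 + e^1=2.7183 + e^0=1.0000. Sum = 6.4864, which rounds to 6.49.

6.49


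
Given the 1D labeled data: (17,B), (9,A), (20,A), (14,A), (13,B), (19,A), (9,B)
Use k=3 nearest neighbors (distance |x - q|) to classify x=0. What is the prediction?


Distances: |17-0|=17, |9-0|=9, |20-0|=20, |14-0|=14, |13-0|=13, |19-0|=19, |9-0|=9. 3 nearest: (9,A), (9,B), (13,B). Counts: {'A': 1, 'B': 2}. Majority class: B.

B


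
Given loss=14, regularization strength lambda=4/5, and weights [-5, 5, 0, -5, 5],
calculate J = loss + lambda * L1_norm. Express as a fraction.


L1 norm = sum(|w|) = 20. J = 14 + 4/5 * 20 = 30.

30


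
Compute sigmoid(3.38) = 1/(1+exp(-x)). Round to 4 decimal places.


sigma(3.38) = 1/(1+e^(-3.38)) = 1/(1+0.034047) = 1/1.034047 = 0.9671.

0.9671


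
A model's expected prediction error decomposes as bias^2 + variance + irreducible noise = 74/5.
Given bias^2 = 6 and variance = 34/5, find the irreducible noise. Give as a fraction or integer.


Total error = bias^2 + variance + irreducible noise. So irreducible noise = 74/5 - 6 - 34/5 = 2.

2


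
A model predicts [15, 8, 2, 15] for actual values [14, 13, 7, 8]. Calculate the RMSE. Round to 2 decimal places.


MSE = 25.0000. RMSE = sqrt(25.0000) = 5.00.

5.00


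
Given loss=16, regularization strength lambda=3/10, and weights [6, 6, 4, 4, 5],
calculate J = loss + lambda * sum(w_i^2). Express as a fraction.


L2 sq norm = sum(w^2) = 129. J = 16 + 3/10 * 129 = 547/10.

547/10


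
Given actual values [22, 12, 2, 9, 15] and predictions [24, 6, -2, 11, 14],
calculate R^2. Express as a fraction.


Mean(y) = 12. SS_res = 61. SS_tot = 218. R^2 = 1 - 61/(218) = 157/218.

157/218


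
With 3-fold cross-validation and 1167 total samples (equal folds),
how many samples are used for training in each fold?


Each validation fold has 1167/3 = 389 samples. Training set = 1167 - 389 = 778.

778


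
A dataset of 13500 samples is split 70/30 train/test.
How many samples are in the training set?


Test set = 13500 * 30% = 4050. Training set = 13500 - 4050 = 9450.

9450


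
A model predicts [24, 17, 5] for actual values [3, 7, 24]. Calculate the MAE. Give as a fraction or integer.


MAE = (1/3) * (|3-24|=21 + |7-17|=10 + |24-5|=19). Sum = 50. MAE = 50/3.

50/3


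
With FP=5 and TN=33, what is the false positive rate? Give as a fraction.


FPR = FP / (FP + TN) = 5 / 38 = 5/38.

5/38


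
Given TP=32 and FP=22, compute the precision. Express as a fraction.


Precision = TP / (TP + FP) = 32 / 54 = 16/27.

16/27


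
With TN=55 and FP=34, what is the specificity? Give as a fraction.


Specificity = TN / (TN + FP) = 55 / 89 = 55/89.

55/89


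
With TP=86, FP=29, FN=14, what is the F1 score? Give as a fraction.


Precision = 86/115 = 86/115. Recall = 86/100 = 43/50. F1 = 2*P*R/(P+R) = 4/5.

4/5


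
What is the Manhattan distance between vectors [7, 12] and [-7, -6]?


d = sum of absolute differences: |7--7|=14 + |12--6|=18 = 32.

32


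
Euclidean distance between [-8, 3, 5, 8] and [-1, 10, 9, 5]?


d = sqrt(sum of squared differences). (-8--1)^2=49, (3-10)^2=49, (5-9)^2=16, (8-5)^2=9. Sum = 123.

sqrt(123)


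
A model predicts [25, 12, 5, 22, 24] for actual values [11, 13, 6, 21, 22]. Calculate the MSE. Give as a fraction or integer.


MSE = (1/5) * ((11-25)^2=196 + (13-12)^2=1 + (6-5)^2=1 + (21-22)^2=1 + (22-24)^2=4). Sum = 203. MSE = 203/5.

203/5


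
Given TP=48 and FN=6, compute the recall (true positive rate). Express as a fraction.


Recall = TP / (TP + FN) = 48 / 54 = 8/9.

8/9


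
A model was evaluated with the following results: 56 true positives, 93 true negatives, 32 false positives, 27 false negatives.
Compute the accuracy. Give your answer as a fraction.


Accuracy = (TP + TN) / (TP + TN + FP + FN) = (56 + 93) / 208 = 149/208.

149/208


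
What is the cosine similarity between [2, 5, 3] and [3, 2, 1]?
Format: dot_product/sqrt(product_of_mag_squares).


dot = 19. |a|^2 = 38, |b|^2 = 14. cos = 19/sqrt(532).

19/sqrt(532)


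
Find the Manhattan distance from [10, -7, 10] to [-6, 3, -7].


d = sum of absolute differences: |10--6|=16 + |-7-3|=10 + |10--7|=17 = 43.

43


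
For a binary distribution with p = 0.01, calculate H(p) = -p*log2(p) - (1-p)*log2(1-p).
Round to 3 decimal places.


H = -0.01*log2(0.01) - 0.99*log2(0.99) = 0.081.

0.081


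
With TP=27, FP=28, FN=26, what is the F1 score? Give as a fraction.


Precision = 27/55 = 27/55. Recall = 27/53 = 27/53. F1 = 2*P*R/(P+R) = 1/2.

1/2


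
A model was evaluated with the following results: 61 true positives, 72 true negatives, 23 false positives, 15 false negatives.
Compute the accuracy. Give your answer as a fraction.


Accuracy = (TP + TN) / (TP + TN + FP + FN) = (61 + 72) / 171 = 7/9.

7/9


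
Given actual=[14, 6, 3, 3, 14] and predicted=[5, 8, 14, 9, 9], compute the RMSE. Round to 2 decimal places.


MSE = 53.4000. RMSE = sqrt(53.4000) = 7.31.

7.31


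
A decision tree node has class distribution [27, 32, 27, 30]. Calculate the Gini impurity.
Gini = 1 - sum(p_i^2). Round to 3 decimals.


Total = 116. Proportions: 27/116, 32/116, 27/116, 30/116. sum(p_i^2) = 0.2513. Gini = 1 - 0.2513 = 0.7487, which rounds to 0.749.

0.749


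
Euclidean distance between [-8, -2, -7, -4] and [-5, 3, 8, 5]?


d = sqrt(sum of squared differences). (-8--5)^2=9, (-2-3)^2=25, (-7-8)^2=225, (-4-5)^2=81. Sum = 340.

sqrt(340)


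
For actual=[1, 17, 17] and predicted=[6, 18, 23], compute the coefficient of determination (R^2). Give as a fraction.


Mean(y) = 35/3. SS_res = 62. SS_tot = 512/3. R^2 = 1 - 62/(512/3) = 163/256.

163/256


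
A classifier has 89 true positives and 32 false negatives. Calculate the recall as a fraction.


Recall = TP / (TP + FN) = 89 / 121 = 89/121.

89/121


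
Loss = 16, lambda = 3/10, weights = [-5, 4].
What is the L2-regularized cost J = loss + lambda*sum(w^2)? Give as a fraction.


L2 sq norm = sum(w^2) = 41. J = 16 + 3/10 * 41 = 283/10.

283/10


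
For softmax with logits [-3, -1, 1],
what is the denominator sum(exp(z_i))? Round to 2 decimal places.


Denom = e^-3=0.0498 + e^-1=0.3679 + e^1=2.7183. Sum = 3.1360, which rounds to 3.14.

3.14


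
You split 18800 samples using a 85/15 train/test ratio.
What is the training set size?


Test set = 18800 * 15% = 2820. Training set = 18800 - 2820 = 15980.

15980
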